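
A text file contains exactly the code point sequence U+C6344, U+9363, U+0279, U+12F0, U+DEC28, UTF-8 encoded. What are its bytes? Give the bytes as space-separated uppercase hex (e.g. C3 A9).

F3 86 8D 84 E9 8D A3 C9 B9 E1 8B B0 F3 9E B0 A8

U+C6344: 4-byte form → F3 86 8D 84.
U+9363: 3-byte form → E9 8D A3.
U+0279: 2-byte form → C9 B9.
U+12F0: 3-byte form → E1 8B B0.
U+DEC28: 4-byte form → F3 9E B0 A8.
Concatenated (16 bytes): F3 86 8D 84 E9 8D A3 C9 B9 E1 8B B0 F3 9E B0 A8.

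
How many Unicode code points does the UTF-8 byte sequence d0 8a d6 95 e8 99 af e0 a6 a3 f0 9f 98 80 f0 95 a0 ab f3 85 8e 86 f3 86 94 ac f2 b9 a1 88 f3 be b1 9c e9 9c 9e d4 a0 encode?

Byte at offset 0: 0xD0 = 11010000 → 2-byte char (#1). Advance 2.
Byte at offset 2: 0xD6 = 11010110 → 2-byte char (#2). Advance 2.
Byte at offset 4: 0xE8 = 11101000 → 3-byte char (#3). Advance 3.
Byte at offset 7: 0xE0 = 11100000 → 3-byte char (#4). Advance 3.
Byte at offset 10: 0xF0 = 11110000 → 4-byte char (#5). Advance 4.
Byte at offset 14: 0xF0 = 11110000 → 4-byte char (#6). Advance 4.
Byte at offset 18: 0xF3 = 11110011 → 4-byte char (#7). Advance 4.
Byte at offset 22: 0xF3 = 11110011 → 4-byte char (#8). Advance 4.
Byte at offset 26: 0xF2 = 11110010 → 4-byte char (#9). Advance 4.
Byte at offset 30: 0xF3 = 11110011 → 4-byte char (#10). Advance 4.
Byte at offset 34: 0xE9 = 11101001 → 3-byte char (#11). Advance 3.
Byte at offset 37: 0xD4 = 11010100 → 2-byte char (#12). Advance 2.
Reached end at offset 39 after 12 code points.

12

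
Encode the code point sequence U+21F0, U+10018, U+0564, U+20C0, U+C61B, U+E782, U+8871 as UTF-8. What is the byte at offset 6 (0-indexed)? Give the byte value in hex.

0x98

U+21F0 → 3-byte form E2 87 B0 at offsets 0–2.
U+10018 → 4-byte form F0 90 80 98 at offsets 3–6.
Offset 6 falls in char 2's range; it's byte 4 of F0 90 80 98 = 0x98.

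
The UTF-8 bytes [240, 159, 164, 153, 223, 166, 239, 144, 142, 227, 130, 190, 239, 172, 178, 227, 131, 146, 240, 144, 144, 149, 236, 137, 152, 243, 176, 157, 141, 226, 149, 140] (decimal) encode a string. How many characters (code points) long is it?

10

Byte at offset 0: 0xF0 = 11110000 → 4-byte char (#1). Advance 4.
Byte at offset 4: 0xDF = 11011111 → 2-byte char (#2). Advance 2.
Byte at offset 6: 0xEF = 11101111 → 3-byte char (#3). Advance 3.
Byte at offset 9: 0xE3 = 11100011 → 3-byte char (#4). Advance 3.
Byte at offset 12: 0xEF = 11101111 → 3-byte char (#5). Advance 3.
Byte at offset 15: 0xE3 = 11100011 → 3-byte char (#6). Advance 3.
Byte at offset 18: 0xF0 = 11110000 → 4-byte char (#7). Advance 4.
Byte at offset 22: 0xEC = 11101100 → 3-byte char (#8). Advance 3.
Byte at offset 25: 0xF3 = 11110011 → 4-byte char (#9). Advance 4.
Byte at offset 29: 0xE2 = 11100010 → 3-byte char (#10). Advance 3.
Reached end at offset 32 after 10 code points.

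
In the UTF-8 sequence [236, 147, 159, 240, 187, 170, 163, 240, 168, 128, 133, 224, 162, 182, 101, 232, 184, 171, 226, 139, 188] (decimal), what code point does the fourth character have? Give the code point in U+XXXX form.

U+08B6

Offset 0: leading byte 0xEC = 11101100 → 3-byte char #1 = EC 93 9F.
Offset 3: leading byte 0xF0 = 11110000 → 4-byte char #2 = F0 BB AA A3.
Offset 7: leading byte 0xF0 = 11110000 → 4-byte char #3 = F0 A8 80 85.
Offset 11: leading byte 0xE0 = 11100000 → 3-byte char #4 = E0 A2 B6.
Leading byte 0xE0 = 11100000 matches 1110xxxx → 3-byte sequence.
Byte 1: 0xE0 = 11100000, payload 0000 (4 bits).
Byte 2: 0xA2 = 10100010 (10xxxxxx ✓), payload 100010.
Byte 3: 0xB6 = 10110110 (10xxxxxx ✓), payload 110110.
Concatenate: 0000100010110110 = 0x8B6 (16 bits → U+08B6).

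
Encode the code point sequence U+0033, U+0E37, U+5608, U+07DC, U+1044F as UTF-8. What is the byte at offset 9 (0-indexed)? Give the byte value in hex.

0xF0

U+0033 → 1-byte form 33 at offsets 0–0.
U+0E37 → 3-byte form E0 B8 B7 at offsets 1–3.
U+5608 → 3-byte form E5 98 88 at offsets 4–6.
U+07DC → 2-byte form DF 9C at offsets 7–8.
U+1044F → 4-byte form F0 90 91 8F at offsets 9–12.
Offset 9 falls in char 5's range; it's byte 1 of F0 90 91 8F = 0xF0.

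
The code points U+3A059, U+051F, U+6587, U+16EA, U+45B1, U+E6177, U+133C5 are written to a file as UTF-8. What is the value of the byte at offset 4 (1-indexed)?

1-indexed offset 4 is 0-indexed offset 3.
U+3A059 → 4-byte form F0 BA 81 99 at offsets 0–3.
Offset 3 falls in char 1's range; it's byte 4 of F0 BA 81 99 = 0x99.

0x99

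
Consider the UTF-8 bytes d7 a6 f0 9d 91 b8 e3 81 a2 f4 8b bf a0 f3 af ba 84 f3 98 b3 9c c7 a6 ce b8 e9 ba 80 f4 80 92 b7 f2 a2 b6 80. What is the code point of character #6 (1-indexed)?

U+D8CDC

Offset 0: leading byte 0xD7 = 11010111 → 2-byte char #1 = D7 A6.
Offset 2: leading byte 0xF0 = 11110000 → 4-byte char #2 = F0 9D 91 B8.
Offset 6: leading byte 0xE3 = 11100011 → 3-byte char #3 = E3 81 A2.
Offset 9: leading byte 0xF4 = 11110100 → 4-byte char #4 = F4 8B BF A0.
Offset 13: leading byte 0xF3 = 11110011 → 4-byte char #5 = F3 AF BA 84.
Offset 17: leading byte 0xF3 = 11110011 → 4-byte char #6 = F3 98 B3 9C.
Leading byte 0xF3 = 11110011 matches 11110xxx → 4-byte sequence.
Byte 1: 0xF3 = 11110011, payload 011 (3 bits).
Byte 2: 0x98 = 10011000 (10xxxxxx ✓), payload 011000.
Byte 3: 0xB3 = 10110011 (10xxxxxx ✓), payload 110011.
Byte 4: 0x9C = 10011100 (10xxxxxx ✓), payload 011100.
Concatenate: 011011000110011011100 = 0xD8CDC (21 bits → U+D8CDC).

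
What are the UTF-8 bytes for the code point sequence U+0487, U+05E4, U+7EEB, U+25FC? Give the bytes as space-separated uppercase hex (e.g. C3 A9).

D2 87 D7 A4 E7 BB AB E2 97 BC

U+0487: 2-byte form → D2 87.
U+05E4: 2-byte form → D7 A4.
U+7EEB: 3-byte form → E7 BB AB.
U+25FC: 3-byte form → E2 97 BC.
Concatenated (10 bytes): D2 87 D7 A4 E7 BB AB E2 97 BC.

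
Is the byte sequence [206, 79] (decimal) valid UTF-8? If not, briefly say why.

Leading byte 0xCE = 11001110 → 2-byte form.
Byte 2 is 0x4F = 01001111, which is not 10xxxxxx — expected a continuation byte.

invalid (non-continuation byte where continuation expected)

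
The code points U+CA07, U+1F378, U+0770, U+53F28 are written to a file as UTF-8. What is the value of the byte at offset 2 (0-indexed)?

U+CA07 → 3-byte form EC A8 87 at offsets 0–2.
Offset 2 falls in char 1's range; it's byte 3 of EC A8 87 = 0x87.

0x87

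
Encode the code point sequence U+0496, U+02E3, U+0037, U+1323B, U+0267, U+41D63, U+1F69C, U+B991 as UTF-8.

U+0496: 2-byte form → D2 96.
U+02E3: 2-byte form → CB A3.
U+0037: 1-byte form → 37.
U+1323B: 4-byte form → F0 93 88 BB.
U+0267: 2-byte form → C9 A7.
U+41D63: 4-byte form → F1 81 B5 A3.
U+1F69C: 4-byte form → F0 9F 9A 9C.
U+B991: 3-byte form → EB A6 91.
Concatenated (22 bytes): D2 96 CB A3 37 F0 93 88 BB C9 A7 F1 81 B5 A3 F0 9F 9A 9C EB A6 91.

D2 96 CB A3 37 F0 93 88 BB C9 A7 F1 81 B5 A3 F0 9F 9A 9C EB A6 91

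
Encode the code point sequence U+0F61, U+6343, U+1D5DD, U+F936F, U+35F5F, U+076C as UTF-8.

E0 BD A1 E6 8D 83 F0 9D 97 9D F3 B9 8D AF F0 B5 BD 9F DD AC

U+0F61: 3-byte form → E0 BD A1.
U+6343: 3-byte form → E6 8D 83.
U+1D5DD: 4-byte form → F0 9D 97 9D.
U+F936F: 4-byte form → F3 B9 8D AF.
U+35F5F: 4-byte form → F0 B5 BD 9F.
U+076C: 2-byte form → DD AC.
Concatenated (20 bytes): E0 BD A1 E6 8D 83 F0 9D 97 9D F3 B9 8D AF F0 B5 BD 9F DD AC.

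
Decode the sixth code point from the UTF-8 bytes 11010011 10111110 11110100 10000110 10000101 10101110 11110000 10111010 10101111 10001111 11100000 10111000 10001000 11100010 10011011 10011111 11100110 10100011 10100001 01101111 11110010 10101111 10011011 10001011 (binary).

Offset 0: leading byte 0xD3 = 11010011 → 2-byte char #1 = D3 BE.
Offset 2: leading byte 0xF4 = 11110100 → 4-byte char #2 = F4 86 85 AE.
Offset 6: leading byte 0xF0 = 11110000 → 4-byte char #3 = F0 BA AF 8F.
Offset 10: leading byte 0xE0 = 11100000 → 3-byte char #4 = E0 B8 88.
Offset 13: leading byte 0xE2 = 11100010 → 3-byte char #5 = E2 9B 9F.
Offset 16: leading byte 0xE6 = 11100110 → 3-byte char #6 = E6 A3 A1.
Leading byte 0xE6 = 11100110 matches 1110xxxx → 3-byte sequence.
Byte 1: 0xE6 = 11100110, payload 0110 (4 bits).
Byte 2: 0xA3 = 10100011 (10xxxxxx ✓), payload 100011.
Byte 3: 0xA1 = 10100001 (10xxxxxx ✓), payload 100001.
Concatenate: 0110100011100001 = 0x68E1 (16 bits → U+68E1).

U+68E1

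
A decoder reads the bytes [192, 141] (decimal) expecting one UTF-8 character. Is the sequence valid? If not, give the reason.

Leading byte 0xC0 = 11000000 → 2-byte form.
Continuation bytes all match 10xxxxxx. Payload decodes to 0xD.
But 0xD < 0x80, the minimum for a 2-byte sequence — this is an overlong encoding.

invalid (overlong encoding)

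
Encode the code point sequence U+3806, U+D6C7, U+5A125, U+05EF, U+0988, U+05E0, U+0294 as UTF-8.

E3 A0 86 ED 9B 87 F1 9A 84 A5 D7 AF E0 A6 88 D7 A0 CA 94

U+3806: 3-byte form → E3 A0 86.
U+D6C7: 3-byte form → ED 9B 87.
U+5A125: 4-byte form → F1 9A 84 A5.
U+05EF: 2-byte form → D7 AF.
U+0988: 3-byte form → E0 A6 88.
U+05E0: 2-byte form → D7 A0.
U+0294: 2-byte form → CA 94.
Concatenated (19 bytes): E3 A0 86 ED 9B 87 F1 9A 84 A5 D7 AF E0 A6 88 D7 A0 CA 94.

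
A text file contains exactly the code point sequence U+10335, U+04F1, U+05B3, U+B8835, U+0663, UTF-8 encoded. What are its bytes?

F0 90 8C B5 D3 B1 D6 B3 F2 B8 A0 B5 D9 A3

U+10335: 4-byte form → F0 90 8C B5.
U+04F1: 2-byte form → D3 B1.
U+05B3: 2-byte form → D6 B3.
U+B8835: 4-byte form → F2 B8 A0 B5.
U+0663: 2-byte form → D9 A3.
Concatenated (14 bytes): F0 90 8C B5 D3 B1 D6 B3 F2 B8 A0 B5 D9 A3.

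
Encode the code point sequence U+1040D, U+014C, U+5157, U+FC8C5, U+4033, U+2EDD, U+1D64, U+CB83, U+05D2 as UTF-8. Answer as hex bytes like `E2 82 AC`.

U+1040D: 4-byte form → F0 90 90 8D.
U+014C: 2-byte form → C5 8C.
U+5157: 3-byte form → E5 85 97.
U+FC8C5: 4-byte form → F3 BC A3 85.
U+4033: 3-byte form → E4 80 B3.
U+2EDD: 3-byte form → E2 BB 9D.
U+1D64: 3-byte form → E1 B5 A4.
U+CB83: 3-byte form → EC AE 83.
U+05D2: 2-byte form → D7 92.
Concatenated (27 bytes): F0 90 90 8D C5 8C E5 85 97 F3 BC A3 85 E4 80 B3 E2 BB 9D E1 B5 A4 EC AE 83 D7 92.

F0 90 90 8D C5 8C E5 85 97 F3 BC A3 85 E4 80 B3 E2 BB 9D E1 B5 A4 EC AE 83 D7 92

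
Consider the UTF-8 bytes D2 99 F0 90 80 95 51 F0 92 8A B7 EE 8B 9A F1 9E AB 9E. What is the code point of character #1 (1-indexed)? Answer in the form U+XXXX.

Offset 0: leading byte 0xD2 = 11010010 → 2-byte char #1 = D2 99.
Leading byte 0xD2 = 11010010 matches 110xxxxx → 2-byte sequence.
Byte 1: 0xD2 = 11010010, payload 10010 (5 bits).
Byte 2: 0x99 = 10011001 (10xxxxxx ✓), payload 011001.
Concatenate: 10010011001 = 0x499 (11 bits → U+0499).

U+0499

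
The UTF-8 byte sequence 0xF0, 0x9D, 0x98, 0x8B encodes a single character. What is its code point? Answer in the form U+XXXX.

Leading byte 0xF0 = 11110000 matches 11110xxx → 4-byte sequence.
Byte 1: 0xF0 = 11110000, payload 000 (3 bits).
Byte 2: 0x9D = 10011101 (10xxxxxx ✓), payload 011101.
Byte 3: 0x98 = 10011000 (10xxxxxx ✓), payload 011000.
Byte 4: 0x8B = 10001011 (10xxxxxx ✓), payload 001011.
Concatenate: 000011101011000001011 = 0x1D60B (21 bits → U+1D60B).

U+1D60B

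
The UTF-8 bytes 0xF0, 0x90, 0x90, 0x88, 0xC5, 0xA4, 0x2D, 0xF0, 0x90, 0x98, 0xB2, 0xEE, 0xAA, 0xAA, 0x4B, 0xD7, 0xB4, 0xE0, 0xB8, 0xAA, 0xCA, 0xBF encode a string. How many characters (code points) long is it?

9

Byte at offset 0: 0xF0 = 11110000 → 4-byte char (#1). Advance 4.
Byte at offset 4: 0xC5 = 11000101 → 2-byte char (#2). Advance 2.
Byte at offset 6: 0x2D = 00101101 → 1-byte char (#3). Advance 1.
Byte at offset 7: 0xF0 = 11110000 → 4-byte char (#4). Advance 4.
Byte at offset 11: 0xEE = 11101110 → 3-byte char (#5). Advance 3.
Byte at offset 14: 0x4B = 01001011 → 1-byte char (#6). Advance 1.
Byte at offset 15: 0xD7 = 11010111 → 2-byte char (#7). Advance 2.
Byte at offset 17: 0xE0 = 11100000 → 3-byte char (#8). Advance 3.
Byte at offset 20: 0xCA = 11001010 → 2-byte char (#9). Advance 2.
Reached end at offset 22 after 9 code points.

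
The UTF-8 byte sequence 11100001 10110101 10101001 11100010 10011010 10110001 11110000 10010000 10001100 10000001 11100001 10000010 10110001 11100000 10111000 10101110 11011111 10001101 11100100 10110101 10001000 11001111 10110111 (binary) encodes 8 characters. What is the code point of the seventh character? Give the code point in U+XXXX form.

U+4D48

Offset 0: leading byte 0xE1 = 11100001 → 3-byte char #1 = E1 B5 A9.
Offset 3: leading byte 0xE2 = 11100010 → 3-byte char #2 = E2 9A B1.
Offset 6: leading byte 0xF0 = 11110000 → 4-byte char #3 = F0 90 8C 81.
Offset 10: leading byte 0xE1 = 11100001 → 3-byte char #4 = E1 82 B1.
Offset 13: leading byte 0xE0 = 11100000 → 3-byte char #5 = E0 B8 AE.
Offset 16: leading byte 0xDF = 11011111 → 2-byte char #6 = DF 8D.
Offset 18: leading byte 0xE4 = 11100100 → 3-byte char #7 = E4 B5 88.
Leading byte 0xE4 = 11100100 matches 1110xxxx → 3-byte sequence.
Byte 1: 0xE4 = 11100100, payload 0100 (4 bits).
Byte 2: 0xB5 = 10110101 (10xxxxxx ✓), payload 110101.
Byte 3: 0x88 = 10001000 (10xxxxxx ✓), payload 001000.
Concatenate: 0100110101001000 = 0x4D48 (16 bits → U+4D48).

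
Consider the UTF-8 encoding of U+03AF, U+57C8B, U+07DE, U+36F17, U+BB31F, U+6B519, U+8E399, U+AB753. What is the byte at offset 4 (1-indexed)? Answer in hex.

0x97

1-indexed offset 4 is 0-indexed offset 3.
U+03AF → 2-byte form CE AF at offsets 0–1.
U+57C8B → 4-byte form F1 97 B2 8B at offsets 2–5.
Offset 3 falls in char 2's range; it's byte 2 of F1 97 B2 8B = 0x97.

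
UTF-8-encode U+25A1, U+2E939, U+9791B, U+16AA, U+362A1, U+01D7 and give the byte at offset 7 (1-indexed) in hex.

1-indexed offset 7 is 0-indexed offset 6.
U+25A1 → 3-byte form E2 96 A1 at offsets 0–2.
U+2E939 → 4-byte form F0 AE A4 B9 at offsets 3–6.
Offset 6 falls in char 2's range; it's byte 4 of F0 AE A4 B9 = 0xB9.

0xB9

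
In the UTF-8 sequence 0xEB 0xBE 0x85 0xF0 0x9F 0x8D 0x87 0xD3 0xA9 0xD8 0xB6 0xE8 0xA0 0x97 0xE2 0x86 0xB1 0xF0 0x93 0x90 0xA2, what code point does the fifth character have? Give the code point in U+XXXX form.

U+8817

Offset 0: leading byte 0xEB = 11101011 → 3-byte char #1 = EB BE 85.
Offset 3: leading byte 0xF0 = 11110000 → 4-byte char #2 = F0 9F 8D 87.
Offset 7: leading byte 0xD3 = 11010011 → 2-byte char #3 = D3 A9.
Offset 9: leading byte 0xD8 = 11011000 → 2-byte char #4 = D8 B6.
Offset 11: leading byte 0xE8 = 11101000 → 3-byte char #5 = E8 A0 97.
Leading byte 0xE8 = 11101000 matches 1110xxxx → 3-byte sequence.
Byte 1: 0xE8 = 11101000, payload 1000 (4 bits).
Byte 2: 0xA0 = 10100000 (10xxxxxx ✓), payload 100000.
Byte 3: 0x97 = 10010111 (10xxxxxx ✓), payload 010111.
Concatenate: 1000100000010111 = 0x8817 (16 bits → U+8817).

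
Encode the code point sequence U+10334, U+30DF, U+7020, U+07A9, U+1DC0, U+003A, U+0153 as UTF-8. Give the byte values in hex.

U+10334: 4-byte form → F0 90 8C B4.
U+30DF: 3-byte form → E3 83 9F.
U+7020: 3-byte form → E7 80 A0.
U+07A9: 2-byte form → DE A9.
U+1DC0: 3-byte form → E1 B7 80.
U+003A: 1-byte form → 3A.
U+0153: 2-byte form → C5 93.
Concatenated (18 bytes): F0 90 8C B4 E3 83 9F E7 80 A0 DE A9 E1 B7 80 3A C5 93.

F0 90 8C B4 E3 83 9F E7 80 A0 DE A9 E1 B7 80 3A C5 93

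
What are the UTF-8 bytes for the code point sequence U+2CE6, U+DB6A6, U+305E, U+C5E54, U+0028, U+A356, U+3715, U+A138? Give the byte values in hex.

U+2CE6: 3-byte form → E2 B3 A6.
U+DB6A6: 4-byte form → F3 9B 9A A6.
U+305E: 3-byte form → E3 81 9E.
U+C5E54: 4-byte form → F3 85 B9 94.
U+0028: 1-byte form → 28.
U+A356: 3-byte form → EA 8D 96.
U+3715: 3-byte form → E3 9C 95.
U+A138: 3-byte form → EA 84 B8.
Concatenated (24 bytes): E2 B3 A6 F3 9B 9A A6 E3 81 9E F3 85 B9 94 28 EA 8D 96 E3 9C 95 EA 84 B8.

E2 B3 A6 F3 9B 9A A6 E3 81 9E F3 85 B9 94 28 EA 8D 96 E3 9C 95 EA 84 B8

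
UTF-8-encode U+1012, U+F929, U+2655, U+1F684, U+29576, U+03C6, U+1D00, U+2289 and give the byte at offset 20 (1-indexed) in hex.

1-indexed offset 20 is 0-indexed offset 19.
U+1012 → 3-byte form E1 80 92 at offsets 0–2.
U+F929 → 3-byte form EF A4 A9 at offsets 3–5.
U+2655 → 3-byte form E2 99 95 at offsets 6–8.
U+1F684 → 4-byte form F0 9F 9A 84 at offsets 9–12.
U+29576 → 4-byte form F0 A9 95 B6 at offsets 13–16.
U+03C6 → 2-byte form CF 86 at offsets 17–18.
U+1D00 → 3-byte form E1 B4 80 at offsets 19–21.
Offset 19 falls in char 7's range; it's byte 1 of E1 B4 80 = 0xE1.

0xE1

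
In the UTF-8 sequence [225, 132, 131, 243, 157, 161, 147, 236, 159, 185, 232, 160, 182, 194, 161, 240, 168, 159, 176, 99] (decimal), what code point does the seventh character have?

Offset 0: leading byte 0xE1 = 11100001 → 3-byte char #1 = E1 84 83.
Offset 3: leading byte 0xF3 = 11110011 → 4-byte char #2 = F3 9D A1 93.
Offset 7: leading byte 0xEC = 11101100 → 3-byte char #3 = EC 9F B9.
Offset 10: leading byte 0xE8 = 11101000 → 3-byte char #4 = E8 A0 B6.
Offset 13: leading byte 0xC2 = 11000010 → 2-byte char #5 = C2 A1.
Offset 15: leading byte 0xF0 = 11110000 → 4-byte char #6 = F0 A8 9F B0.
Offset 19: leading byte 0x63 = 01100011 → 1-byte char #7 = 63.
Leading byte 0x63 = 01100011 matches 0xxxxxxx → 1-byte sequence.
Byte 1: 0x63 = 01100011, payload 1100011 (7 bits).
Concatenate: 1100011 = 0x63 (7 bits → U+0063).

U+0063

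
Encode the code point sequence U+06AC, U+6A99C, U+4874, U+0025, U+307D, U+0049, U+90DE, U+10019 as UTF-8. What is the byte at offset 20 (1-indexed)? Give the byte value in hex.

0x80

1-indexed offset 20 is 0-indexed offset 19.
U+06AC → 2-byte form DA AC at offsets 0–1.
U+6A99C → 4-byte form F1 AA A6 9C at offsets 2–5.
U+4874 → 3-byte form E4 A1 B4 at offsets 6–8.
U+0025 → 1-byte form 25 at offsets 9–9.
U+307D → 3-byte form E3 81 BD at offsets 10–12.
U+0049 → 1-byte form 49 at offsets 13–13.
U+90DE → 3-byte form E9 83 9E at offsets 14–16.
U+10019 → 4-byte form F0 90 80 99 at offsets 17–20.
Offset 19 falls in char 8's range; it's byte 3 of F0 90 80 99 = 0x80.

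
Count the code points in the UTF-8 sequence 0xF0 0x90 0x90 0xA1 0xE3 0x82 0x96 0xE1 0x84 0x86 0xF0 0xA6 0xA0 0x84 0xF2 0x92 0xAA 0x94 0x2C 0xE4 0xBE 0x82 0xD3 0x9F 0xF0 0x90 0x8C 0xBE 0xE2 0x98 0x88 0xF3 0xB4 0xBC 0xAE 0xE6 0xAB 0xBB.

12

Byte at offset 0: 0xF0 = 11110000 → 4-byte char (#1). Advance 4.
Byte at offset 4: 0xE3 = 11100011 → 3-byte char (#2). Advance 3.
Byte at offset 7: 0xE1 = 11100001 → 3-byte char (#3). Advance 3.
Byte at offset 10: 0xF0 = 11110000 → 4-byte char (#4). Advance 4.
Byte at offset 14: 0xF2 = 11110010 → 4-byte char (#5). Advance 4.
Byte at offset 18: 0x2C = 00101100 → 1-byte char (#6). Advance 1.
Byte at offset 19: 0xE4 = 11100100 → 3-byte char (#7). Advance 3.
Byte at offset 22: 0xD3 = 11010011 → 2-byte char (#8). Advance 2.
Byte at offset 24: 0xF0 = 11110000 → 4-byte char (#9). Advance 4.
Byte at offset 28: 0xE2 = 11100010 → 3-byte char (#10). Advance 3.
Byte at offset 31: 0xF3 = 11110011 → 4-byte char (#11). Advance 4.
Byte at offset 35: 0xE6 = 11100110 → 3-byte char (#12). Advance 3.
Reached end at offset 38 after 12 code points.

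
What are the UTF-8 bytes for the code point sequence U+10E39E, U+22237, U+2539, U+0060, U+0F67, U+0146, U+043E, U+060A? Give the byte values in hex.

F4 8E 8E 9E F0 A2 88 B7 E2 94 B9 60 E0 BD A7 C5 86 D0 BE D8 8A

U+10E39E: 4-byte form → F4 8E 8E 9E.
U+22237: 4-byte form → F0 A2 88 B7.
U+2539: 3-byte form → E2 94 B9.
U+0060: 1-byte form → 60.
U+0F67: 3-byte form → E0 BD A7.
U+0146: 2-byte form → C5 86.
U+043E: 2-byte form → D0 BE.
U+060A: 2-byte form → D8 8A.
Concatenated (21 bytes): F4 8E 8E 9E F0 A2 88 B7 E2 94 B9 60 E0 BD A7 C5 86 D0 BE D8 8A.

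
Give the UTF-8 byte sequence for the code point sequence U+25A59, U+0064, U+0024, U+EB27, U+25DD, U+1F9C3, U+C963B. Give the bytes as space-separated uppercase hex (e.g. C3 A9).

F0 A5 A9 99 64 24 EE AC A7 E2 97 9D F0 9F A7 83 F3 89 98 BB

U+25A59: 4-byte form → F0 A5 A9 99.
U+0064: 1-byte form → 64.
U+0024: 1-byte form → 24.
U+EB27: 3-byte form → EE AC A7.
U+25DD: 3-byte form → E2 97 9D.
U+1F9C3: 4-byte form → F0 9F A7 83.
U+C963B: 4-byte form → F3 89 98 BB.
Concatenated (20 bytes): F0 A5 A9 99 64 24 EE AC A7 E2 97 9D F0 9F A7 83 F3 89 98 BB.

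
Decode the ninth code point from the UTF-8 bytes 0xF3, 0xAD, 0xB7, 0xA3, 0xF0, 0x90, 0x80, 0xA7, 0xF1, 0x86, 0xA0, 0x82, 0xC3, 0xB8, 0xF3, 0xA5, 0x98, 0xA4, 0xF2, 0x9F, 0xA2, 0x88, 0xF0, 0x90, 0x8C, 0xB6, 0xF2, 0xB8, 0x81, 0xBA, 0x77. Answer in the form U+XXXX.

Offset 0: leading byte 0xF3 = 11110011 → 4-byte char #1 = F3 AD B7 A3.
Offset 4: leading byte 0xF0 = 11110000 → 4-byte char #2 = F0 90 80 A7.
Offset 8: leading byte 0xF1 = 11110001 → 4-byte char #3 = F1 86 A0 82.
Offset 12: leading byte 0xC3 = 11000011 → 2-byte char #4 = C3 B8.
Offset 14: leading byte 0xF3 = 11110011 → 4-byte char #5 = F3 A5 98 A4.
Offset 18: leading byte 0xF2 = 11110010 → 4-byte char #6 = F2 9F A2 88.
Offset 22: leading byte 0xF0 = 11110000 → 4-byte char #7 = F0 90 8C B6.
Offset 26: leading byte 0xF2 = 11110010 → 4-byte char #8 = F2 B8 81 BA.
Offset 30: leading byte 0x77 = 01110111 → 1-byte char #9 = 77.
Leading byte 0x77 = 01110111 matches 0xxxxxxx → 1-byte sequence.
Byte 1: 0x77 = 01110111, payload 1110111 (7 bits).
Concatenate: 1110111 = 0x77 (7 bits → U+0077).

U+0077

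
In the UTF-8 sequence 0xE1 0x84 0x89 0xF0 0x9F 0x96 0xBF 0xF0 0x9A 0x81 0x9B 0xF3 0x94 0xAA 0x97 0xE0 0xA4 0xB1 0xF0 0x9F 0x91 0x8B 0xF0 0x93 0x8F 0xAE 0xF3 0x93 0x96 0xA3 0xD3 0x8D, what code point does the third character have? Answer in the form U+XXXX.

U+1A05B

Offset 0: leading byte 0xE1 = 11100001 → 3-byte char #1 = E1 84 89.
Offset 3: leading byte 0xF0 = 11110000 → 4-byte char #2 = F0 9F 96 BF.
Offset 7: leading byte 0xF0 = 11110000 → 4-byte char #3 = F0 9A 81 9B.
Leading byte 0xF0 = 11110000 matches 11110xxx → 4-byte sequence.
Byte 1: 0xF0 = 11110000, payload 000 (3 bits).
Byte 2: 0x9A = 10011010 (10xxxxxx ✓), payload 011010.
Byte 3: 0x81 = 10000001 (10xxxxxx ✓), payload 000001.
Byte 4: 0x9B = 10011011 (10xxxxxx ✓), payload 011011.
Concatenate: 000011010000001011011 = 0x1A05B (21 bits → U+1A05B).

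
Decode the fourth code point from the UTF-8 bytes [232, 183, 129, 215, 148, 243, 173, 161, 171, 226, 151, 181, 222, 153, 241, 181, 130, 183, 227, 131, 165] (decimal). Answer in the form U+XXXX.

U+25F5

Offset 0: leading byte 0xE8 = 11101000 → 3-byte char #1 = E8 B7 81.
Offset 3: leading byte 0xD7 = 11010111 → 2-byte char #2 = D7 94.
Offset 5: leading byte 0xF3 = 11110011 → 4-byte char #3 = F3 AD A1 AB.
Offset 9: leading byte 0xE2 = 11100010 → 3-byte char #4 = E2 97 B5.
Leading byte 0xE2 = 11100010 matches 1110xxxx → 3-byte sequence.
Byte 1: 0xE2 = 11100010, payload 0010 (4 bits).
Byte 2: 0x97 = 10010111 (10xxxxxx ✓), payload 010111.
Byte 3: 0xB5 = 10110101 (10xxxxxx ✓), payload 110101.
Concatenate: 0010010111110101 = 0x25F5 (16 bits → U+25F5).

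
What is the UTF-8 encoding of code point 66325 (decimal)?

F0 90 8C 95

U+10315 = 0x10315 = 66325 decimal. In range U+10000–U+10FFFF → 4-byte form: 11110xxx 10xxxxxx 10xxxxxx 10xxxxxx.
Binary (21 bits): 000010000001100010101.
Split 3+6+6+6: 000 | 010000 | 001100 | 010101.
Byte 1: 11110000 = 0xF0.
Byte 2: 10010000 = 0x90.
Byte 3: 10001100 = 0x8C.
Byte 4: 10010101 = 0x95.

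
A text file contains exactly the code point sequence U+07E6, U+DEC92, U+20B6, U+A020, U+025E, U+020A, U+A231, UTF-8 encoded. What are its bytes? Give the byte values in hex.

U+07E6: 2-byte form → DF A6.
U+DEC92: 4-byte form → F3 9E B2 92.
U+20B6: 3-byte form → E2 82 B6.
U+A020: 3-byte form → EA 80 A0.
U+025E: 2-byte form → C9 9E.
U+020A: 2-byte form → C8 8A.
U+A231: 3-byte form → EA 88 B1.
Concatenated (19 bytes): DF A6 F3 9E B2 92 E2 82 B6 EA 80 A0 C9 9E C8 8A EA 88 B1.

DF A6 F3 9E B2 92 E2 82 B6 EA 80 A0 C9 9E C8 8A EA 88 B1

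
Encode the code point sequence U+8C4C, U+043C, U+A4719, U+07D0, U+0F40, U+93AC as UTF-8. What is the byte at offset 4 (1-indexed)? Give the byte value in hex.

1-indexed offset 4 is 0-indexed offset 3.
U+8C4C → 3-byte form E8 B1 8C at offsets 0–2.
U+043C → 2-byte form D0 BC at offsets 3–4.
Offset 3 falls in char 2's range; it's byte 1 of D0 BC = 0xD0.

0xD0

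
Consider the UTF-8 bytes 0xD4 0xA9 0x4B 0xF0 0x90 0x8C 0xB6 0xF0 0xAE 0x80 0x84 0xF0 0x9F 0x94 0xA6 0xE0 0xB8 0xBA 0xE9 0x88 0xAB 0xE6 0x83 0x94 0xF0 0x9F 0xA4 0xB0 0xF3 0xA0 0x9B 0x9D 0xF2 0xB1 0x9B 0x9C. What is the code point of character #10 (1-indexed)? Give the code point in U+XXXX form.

Offset 0: leading byte 0xD4 = 11010100 → 2-byte char #1 = D4 A9.
Offset 2: leading byte 0x4B = 01001011 → 1-byte char #2 = 4B.
Offset 3: leading byte 0xF0 = 11110000 → 4-byte char #3 = F0 90 8C B6.
Offset 7: leading byte 0xF0 = 11110000 → 4-byte char #4 = F0 AE 80 84.
Offset 11: leading byte 0xF0 = 11110000 → 4-byte char #5 = F0 9F 94 A6.
Offset 15: leading byte 0xE0 = 11100000 → 3-byte char #6 = E0 B8 BA.
Offset 18: leading byte 0xE9 = 11101001 → 3-byte char #7 = E9 88 AB.
Offset 21: leading byte 0xE6 = 11100110 → 3-byte char #8 = E6 83 94.
Offset 24: leading byte 0xF0 = 11110000 → 4-byte char #9 = F0 9F A4 B0.
Offset 28: leading byte 0xF3 = 11110011 → 4-byte char #10 = F3 A0 9B 9D.
Leading byte 0xF3 = 11110011 matches 11110xxx → 4-byte sequence.
Byte 1: 0xF3 = 11110011, payload 011 (3 bits).
Byte 2: 0xA0 = 10100000 (10xxxxxx ✓), payload 100000.
Byte 3: 0x9B = 10011011 (10xxxxxx ✓), payload 011011.
Byte 4: 0x9D = 10011101 (10xxxxxx ✓), payload 011101.
Concatenate: 011100000011011011101 = 0xE06DD (21 bits → U+E06DD).

U+E06DD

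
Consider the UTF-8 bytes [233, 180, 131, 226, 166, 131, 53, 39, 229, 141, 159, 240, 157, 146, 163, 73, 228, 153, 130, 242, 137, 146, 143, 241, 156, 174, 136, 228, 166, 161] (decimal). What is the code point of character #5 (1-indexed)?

U+535F

Offset 0: leading byte 0xE9 = 11101001 → 3-byte char #1 = E9 B4 83.
Offset 3: leading byte 0xE2 = 11100010 → 3-byte char #2 = E2 A6 83.
Offset 6: leading byte 0x35 = 00110101 → 1-byte char #3 = 35.
Offset 7: leading byte 0x27 = 00100111 → 1-byte char #4 = 27.
Offset 8: leading byte 0xE5 = 11100101 → 3-byte char #5 = E5 8D 9F.
Leading byte 0xE5 = 11100101 matches 1110xxxx → 3-byte sequence.
Byte 1: 0xE5 = 11100101, payload 0101 (4 bits).
Byte 2: 0x8D = 10001101 (10xxxxxx ✓), payload 001101.
Byte 3: 0x9F = 10011111 (10xxxxxx ✓), payload 011111.
Concatenate: 0101001101011111 = 0x535F (16 bits → U+535F).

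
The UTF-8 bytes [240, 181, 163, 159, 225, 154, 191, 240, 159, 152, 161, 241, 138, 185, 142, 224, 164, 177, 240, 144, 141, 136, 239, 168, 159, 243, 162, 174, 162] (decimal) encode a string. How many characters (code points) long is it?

8

Byte at offset 0: 0xF0 = 11110000 → 4-byte char (#1). Advance 4.
Byte at offset 4: 0xE1 = 11100001 → 3-byte char (#2). Advance 3.
Byte at offset 7: 0xF0 = 11110000 → 4-byte char (#3). Advance 4.
Byte at offset 11: 0xF1 = 11110001 → 4-byte char (#4). Advance 4.
Byte at offset 15: 0xE0 = 11100000 → 3-byte char (#5). Advance 3.
Byte at offset 18: 0xF0 = 11110000 → 4-byte char (#6). Advance 4.
Byte at offset 22: 0xEF = 11101111 → 3-byte char (#7). Advance 3.
Byte at offset 25: 0xF3 = 11110011 → 4-byte char (#8). Advance 4.
Reached end at offset 29 after 8 code points.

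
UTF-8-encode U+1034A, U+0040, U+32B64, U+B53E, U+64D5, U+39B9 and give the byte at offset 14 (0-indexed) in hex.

0x95

U+1034A → 4-byte form F0 90 8D 8A at offsets 0–3.
U+0040 → 1-byte form 40 at offsets 4–4.
U+32B64 → 4-byte form F0 B2 AD A4 at offsets 5–8.
U+B53E → 3-byte form EB 94 BE at offsets 9–11.
U+64D5 → 3-byte form E6 93 95 at offsets 12–14.
Offset 14 falls in char 5's range; it's byte 3 of E6 93 95 = 0x95.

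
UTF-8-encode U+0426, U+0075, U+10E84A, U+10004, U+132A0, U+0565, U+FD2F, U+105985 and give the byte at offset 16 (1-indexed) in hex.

0xD5

1-indexed offset 16 is 0-indexed offset 15.
U+0426 → 2-byte form D0 A6 at offsets 0–1.
U+0075 → 1-byte form 75 at offsets 2–2.
U+10E84A → 4-byte form F4 8E A1 8A at offsets 3–6.
U+10004 → 4-byte form F0 90 80 84 at offsets 7–10.
U+132A0 → 4-byte form F0 93 8A A0 at offsets 11–14.
U+0565 → 2-byte form D5 A5 at offsets 15–16.
Offset 15 falls in char 6's range; it's byte 1 of D5 A5 = 0xD5.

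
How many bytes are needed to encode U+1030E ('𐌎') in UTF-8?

4

U+1030E = 0x1030E. UTF-8 uses 1 byte below 0x80, 2 below 0x800, 3 below 0x10000, 4 up to 0x10FFFF. 0x1030E is in U+10000–U+10FFFF → 4 bytes.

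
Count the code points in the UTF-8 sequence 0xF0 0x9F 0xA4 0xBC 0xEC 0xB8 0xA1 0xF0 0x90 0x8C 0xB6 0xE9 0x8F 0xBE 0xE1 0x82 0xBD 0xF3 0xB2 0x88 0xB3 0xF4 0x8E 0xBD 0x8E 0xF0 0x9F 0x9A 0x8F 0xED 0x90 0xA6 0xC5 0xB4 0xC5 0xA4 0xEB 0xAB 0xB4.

Byte at offset 0: 0xF0 = 11110000 → 4-byte char (#1). Advance 4.
Byte at offset 4: 0xEC = 11101100 → 3-byte char (#2). Advance 3.
Byte at offset 7: 0xF0 = 11110000 → 4-byte char (#3). Advance 4.
Byte at offset 11: 0xE9 = 11101001 → 3-byte char (#4). Advance 3.
Byte at offset 14: 0xE1 = 11100001 → 3-byte char (#5). Advance 3.
Byte at offset 17: 0xF3 = 11110011 → 4-byte char (#6). Advance 4.
Byte at offset 21: 0xF4 = 11110100 → 4-byte char (#7). Advance 4.
Byte at offset 25: 0xF0 = 11110000 → 4-byte char (#8). Advance 4.
Byte at offset 29: 0xED = 11101101 → 3-byte char (#9). Advance 3.
Byte at offset 32: 0xC5 = 11000101 → 2-byte char (#10). Advance 2.
Byte at offset 34: 0xC5 = 11000101 → 2-byte char (#11). Advance 2.
Byte at offset 36: 0xEB = 11101011 → 3-byte char (#12). Advance 3.
Reached end at offset 39 after 12 code points.

12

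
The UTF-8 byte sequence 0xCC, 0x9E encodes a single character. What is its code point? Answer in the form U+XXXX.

U+031E

Leading byte 0xCC = 11001100 matches 110xxxxx → 2-byte sequence.
Byte 1: 0xCC = 11001100, payload 01100 (5 bits).
Byte 2: 0x9E = 10011110 (10xxxxxx ✓), payload 011110.
Concatenate: 01100011110 = 0x31E (11 bits → U+031E).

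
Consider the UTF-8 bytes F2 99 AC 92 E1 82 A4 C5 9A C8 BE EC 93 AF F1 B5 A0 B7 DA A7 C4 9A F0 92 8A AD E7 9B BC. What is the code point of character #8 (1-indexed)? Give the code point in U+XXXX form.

Offset 0: leading byte 0xF2 = 11110010 → 4-byte char #1 = F2 99 AC 92.
Offset 4: leading byte 0xE1 = 11100001 → 3-byte char #2 = E1 82 A4.
Offset 7: leading byte 0xC5 = 11000101 → 2-byte char #3 = C5 9A.
Offset 9: leading byte 0xC8 = 11001000 → 2-byte char #4 = C8 BE.
Offset 11: leading byte 0xEC = 11101100 → 3-byte char #5 = EC 93 AF.
Offset 14: leading byte 0xF1 = 11110001 → 4-byte char #6 = F1 B5 A0 B7.
Offset 18: leading byte 0xDA = 11011010 → 2-byte char #7 = DA A7.
Offset 20: leading byte 0xC4 = 11000100 → 2-byte char #8 = C4 9A.
Leading byte 0xC4 = 11000100 matches 110xxxxx → 2-byte sequence.
Byte 1: 0xC4 = 11000100, payload 00100 (5 bits).
Byte 2: 0x9A = 10011010 (10xxxxxx ✓), payload 011010.
Concatenate: 00100011010 = 0x11A (11 bits → U+011A).

U+011A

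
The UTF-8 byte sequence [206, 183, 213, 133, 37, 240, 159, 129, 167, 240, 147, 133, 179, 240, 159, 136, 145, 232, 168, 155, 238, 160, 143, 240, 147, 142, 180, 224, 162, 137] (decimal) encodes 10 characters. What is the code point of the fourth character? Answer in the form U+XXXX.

Offset 0: leading byte 0xCE = 11001110 → 2-byte char #1 = CE B7.
Offset 2: leading byte 0xD5 = 11010101 → 2-byte char #2 = D5 85.
Offset 4: leading byte 0x25 = 00100101 → 1-byte char #3 = 25.
Offset 5: leading byte 0xF0 = 11110000 → 4-byte char #4 = F0 9F 81 A7.
Leading byte 0xF0 = 11110000 matches 11110xxx → 4-byte sequence.
Byte 1: 0xF0 = 11110000, payload 000 (3 bits).
Byte 2: 0x9F = 10011111 (10xxxxxx ✓), payload 011111.
Byte 3: 0x81 = 10000001 (10xxxxxx ✓), payload 000001.
Byte 4: 0xA7 = 10100111 (10xxxxxx ✓), payload 100111.
Concatenate: 000011111000001100111 = 0x1F067 (21 bits → U+1F067).

U+1F067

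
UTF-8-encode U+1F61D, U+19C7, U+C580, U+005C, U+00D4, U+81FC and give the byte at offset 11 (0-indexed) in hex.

U+1F61D → 4-byte form F0 9F 98 9D at offsets 0–3.
U+19C7 → 3-byte form E1 A7 87 at offsets 4–6.
U+C580 → 3-byte form EC 96 80 at offsets 7–9.
U+005C → 1-byte form 5C at offsets 10–10.
U+00D4 → 2-byte form C3 94 at offsets 11–12.
Offset 11 falls in char 5's range; it's byte 1 of C3 94 = 0xC3.

0xC3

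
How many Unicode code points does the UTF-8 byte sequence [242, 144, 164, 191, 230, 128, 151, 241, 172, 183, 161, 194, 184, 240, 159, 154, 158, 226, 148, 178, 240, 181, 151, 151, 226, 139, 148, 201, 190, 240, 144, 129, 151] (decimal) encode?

10

Byte at offset 0: 0xF2 = 11110010 → 4-byte char (#1). Advance 4.
Byte at offset 4: 0xE6 = 11100110 → 3-byte char (#2). Advance 3.
Byte at offset 7: 0xF1 = 11110001 → 4-byte char (#3). Advance 4.
Byte at offset 11: 0xC2 = 11000010 → 2-byte char (#4). Advance 2.
Byte at offset 13: 0xF0 = 11110000 → 4-byte char (#5). Advance 4.
Byte at offset 17: 0xE2 = 11100010 → 3-byte char (#6). Advance 3.
Byte at offset 20: 0xF0 = 11110000 → 4-byte char (#7). Advance 4.
Byte at offset 24: 0xE2 = 11100010 → 3-byte char (#8). Advance 3.
Byte at offset 27: 0xC9 = 11001001 → 2-byte char (#9). Advance 2.
Byte at offset 29: 0xF0 = 11110000 → 4-byte char (#10). Advance 4.
Reached end at offset 33 after 10 code points.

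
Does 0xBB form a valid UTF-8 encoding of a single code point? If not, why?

Byte 0xBB = 10111011 has the form 10xxxxxx — a continuation byte — but there is no preceding leading byte.

invalid (continuation byte with no leading byte)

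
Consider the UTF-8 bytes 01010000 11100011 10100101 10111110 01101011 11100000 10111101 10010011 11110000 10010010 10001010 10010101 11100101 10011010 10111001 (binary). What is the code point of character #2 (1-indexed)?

Offset 0: leading byte 0x50 = 01010000 → 1-byte char #1 = 50.
Offset 1: leading byte 0xE3 = 11100011 → 3-byte char #2 = E3 A5 BE.
Leading byte 0xE3 = 11100011 matches 1110xxxx → 3-byte sequence.
Byte 1: 0xE3 = 11100011, payload 0011 (4 bits).
Byte 2: 0xA5 = 10100101 (10xxxxxx ✓), payload 100101.
Byte 3: 0xBE = 10111110 (10xxxxxx ✓), payload 111110.
Concatenate: 0011100101111110 = 0x397E (16 bits → U+397E).

U+397E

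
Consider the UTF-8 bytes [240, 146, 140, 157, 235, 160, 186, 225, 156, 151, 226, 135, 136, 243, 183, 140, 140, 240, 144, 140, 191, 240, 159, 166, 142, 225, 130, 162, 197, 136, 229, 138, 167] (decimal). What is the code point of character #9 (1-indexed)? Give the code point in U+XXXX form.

Offset 0: leading byte 0xF0 = 11110000 → 4-byte char #1 = F0 92 8C 9D.
Offset 4: leading byte 0xEB = 11101011 → 3-byte char #2 = EB A0 BA.
Offset 7: leading byte 0xE1 = 11100001 → 3-byte char #3 = E1 9C 97.
Offset 10: leading byte 0xE2 = 11100010 → 3-byte char #4 = E2 87 88.
Offset 13: leading byte 0xF3 = 11110011 → 4-byte char #5 = F3 B7 8C 8C.
Offset 17: leading byte 0xF0 = 11110000 → 4-byte char #6 = F0 90 8C BF.
Offset 21: leading byte 0xF0 = 11110000 → 4-byte char #7 = F0 9F A6 8E.
Offset 25: leading byte 0xE1 = 11100001 → 3-byte char #8 = E1 82 A2.
Offset 28: leading byte 0xC5 = 11000101 → 2-byte char #9 = C5 88.
Leading byte 0xC5 = 11000101 matches 110xxxxx → 2-byte sequence.
Byte 1: 0xC5 = 11000101, payload 00101 (5 bits).
Byte 2: 0x88 = 10001000 (10xxxxxx ✓), payload 001000.
Concatenate: 00101001000 = 0x148 (11 bits → U+0148).

U+0148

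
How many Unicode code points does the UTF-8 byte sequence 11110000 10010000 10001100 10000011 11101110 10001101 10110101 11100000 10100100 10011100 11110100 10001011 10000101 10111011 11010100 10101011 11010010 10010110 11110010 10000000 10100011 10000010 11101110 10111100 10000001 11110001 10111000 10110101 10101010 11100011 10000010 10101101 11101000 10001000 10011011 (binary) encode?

Byte at offset 0: 0xF0 = 11110000 → 4-byte char (#1). Advance 4.
Byte at offset 4: 0xEE = 11101110 → 3-byte char (#2). Advance 3.
Byte at offset 7: 0xE0 = 11100000 → 3-byte char (#3). Advance 3.
Byte at offset 10: 0xF4 = 11110100 → 4-byte char (#4). Advance 4.
Byte at offset 14: 0xD4 = 11010100 → 2-byte char (#5). Advance 2.
Byte at offset 16: 0xD2 = 11010010 → 2-byte char (#6). Advance 2.
Byte at offset 18: 0xF2 = 11110010 → 4-byte char (#7). Advance 4.
Byte at offset 22: 0xEE = 11101110 → 3-byte char (#8). Advance 3.
Byte at offset 25: 0xF1 = 11110001 → 4-byte char (#9). Advance 4.
Byte at offset 29: 0xE3 = 11100011 → 3-byte char (#10). Advance 3.
Byte at offset 32: 0xE8 = 11101000 → 3-byte char (#11). Advance 3.
Reached end at offset 35 after 11 code points.

11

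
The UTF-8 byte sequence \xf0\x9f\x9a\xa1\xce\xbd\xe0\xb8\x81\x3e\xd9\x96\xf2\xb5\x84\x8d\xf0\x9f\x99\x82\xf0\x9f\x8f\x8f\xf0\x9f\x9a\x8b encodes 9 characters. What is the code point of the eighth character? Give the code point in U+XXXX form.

U+1F3CF

Offset 0: leading byte 0xF0 = 11110000 → 4-byte char #1 = F0 9F 9A A1.
Offset 4: leading byte 0xCE = 11001110 → 2-byte char #2 = CE BD.
Offset 6: leading byte 0xE0 = 11100000 → 3-byte char #3 = E0 B8 81.
Offset 9: leading byte 0x3E = 00111110 → 1-byte char #4 = 3E.
Offset 10: leading byte 0xD9 = 11011001 → 2-byte char #5 = D9 96.
Offset 12: leading byte 0xF2 = 11110010 → 4-byte char #6 = F2 B5 84 8D.
Offset 16: leading byte 0xF0 = 11110000 → 4-byte char #7 = F0 9F 99 82.
Offset 20: leading byte 0xF0 = 11110000 → 4-byte char #8 = F0 9F 8F 8F.
Leading byte 0xF0 = 11110000 matches 11110xxx → 4-byte sequence.
Byte 1: 0xF0 = 11110000, payload 000 (3 bits).
Byte 2: 0x9F = 10011111 (10xxxxxx ✓), payload 011111.
Byte 3: 0x8F = 10001111 (10xxxxxx ✓), payload 001111.
Byte 4: 0x8F = 10001111 (10xxxxxx ✓), payload 001111.
Concatenate: 000011111001111001111 = 0x1F3CF (21 bits → U+1F3CF).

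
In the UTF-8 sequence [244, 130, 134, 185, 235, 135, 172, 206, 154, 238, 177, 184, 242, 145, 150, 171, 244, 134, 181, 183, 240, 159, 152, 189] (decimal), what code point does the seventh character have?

U+1F63D

Offset 0: leading byte 0xF4 = 11110100 → 4-byte char #1 = F4 82 86 B9.
Offset 4: leading byte 0xEB = 11101011 → 3-byte char #2 = EB 87 AC.
Offset 7: leading byte 0xCE = 11001110 → 2-byte char #3 = CE 9A.
Offset 9: leading byte 0xEE = 11101110 → 3-byte char #4 = EE B1 B8.
Offset 12: leading byte 0xF2 = 11110010 → 4-byte char #5 = F2 91 96 AB.
Offset 16: leading byte 0xF4 = 11110100 → 4-byte char #6 = F4 86 B5 B7.
Offset 20: leading byte 0xF0 = 11110000 → 4-byte char #7 = F0 9F 98 BD.
Leading byte 0xF0 = 11110000 matches 11110xxx → 4-byte sequence.
Byte 1: 0xF0 = 11110000, payload 000 (3 bits).
Byte 2: 0x9F = 10011111 (10xxxxxx ✓), payload 011111.
Byte 3: 0x98 = 10011000 (10xxxxxx ✓), payload 011000.
Byte 4: 0xBD = 10111101 (10xxxxxx ✓), payload 111101.
Concatenate: 000011111011000111101 = 0x1F63D (21 bits → U+1F63D).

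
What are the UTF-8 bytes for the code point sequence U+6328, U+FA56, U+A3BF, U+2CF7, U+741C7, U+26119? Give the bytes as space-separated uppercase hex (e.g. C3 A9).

U+6328: 3-byte form → E6 8C A8.
U+FA56: 3-byte form → EF A9 96.
U+A3BF: 3-byte form → EA 8E BF.
U+2CF7: 3-byte form → E2 B3 B7.
U+741C7: 4-byte form → F1 B4 87 87.
U+26119: 4-byte form → F0 A6 84 99.
Concatenated (20 bytes): E6 8C A8 EF A9 96 EA 8E BF E2 B3 B7 F1 B4 87 87 F0 A6 84 99.

E6 8C A8 EF A9 96 EA 8E BF E2 B3 B7 F1 B4 87 87 F0 A6 84 99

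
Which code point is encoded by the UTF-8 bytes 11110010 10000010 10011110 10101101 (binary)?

Leading byte 0xF2 = 11110010 matches 11110xxx → 4-byte sequence.
Byte 1: 0xF2 = 11110010, payload 010 (3 bits).
Byte 2: 0x82 = 10000010 (10xxxxxx ✓), payload 000010.
Byte 3: 0x9E = 10011110 (10xxxxxx ✓), payload 011110.
Byte 4: 0xAD = 10101101 (10xxxxxx ✓), payload 101101.
Concatenate: 010000010011110101101 = 0x827AD (21 bits → U+827AD).

U+827AD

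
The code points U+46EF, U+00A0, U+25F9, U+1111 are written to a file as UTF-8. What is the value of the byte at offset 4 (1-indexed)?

1-indexed offset 4 is 0-indexed offset 3.
U+46EF → 3-byte form E4 9B AF at offsets 0–2.
U+00A0 → 2-byte form C2 A0 at offsets 3–4.
Offset 3 falls in char 2's range; it's byte 1 of C2 A0 = 0xC2.

0xC2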